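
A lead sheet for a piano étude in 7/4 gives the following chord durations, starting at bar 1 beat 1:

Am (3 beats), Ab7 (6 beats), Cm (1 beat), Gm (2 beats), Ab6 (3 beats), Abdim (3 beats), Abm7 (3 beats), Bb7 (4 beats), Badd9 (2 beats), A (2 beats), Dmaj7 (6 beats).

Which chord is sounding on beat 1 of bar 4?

Bb7

Beat 1 of bar 4 is beat (4−1)×7 + 1 = 22 overall.
Running totals: Am ends at 3, Ab7 ends at 9, Cm ends at 10, Gm ends at 12, Ab6 ends at 15, Abdim ends at 18, Abm7 ends at 21, Bb7 ends at 25.
Beat 22 falls within Bb7.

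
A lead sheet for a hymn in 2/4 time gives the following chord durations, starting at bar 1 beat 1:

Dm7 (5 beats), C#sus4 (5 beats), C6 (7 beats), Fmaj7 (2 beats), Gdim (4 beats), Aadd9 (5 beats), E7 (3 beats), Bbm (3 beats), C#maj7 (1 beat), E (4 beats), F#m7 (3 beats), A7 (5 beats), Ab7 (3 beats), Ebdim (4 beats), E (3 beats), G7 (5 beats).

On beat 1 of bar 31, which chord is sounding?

G7

Beat 1 of bar 31 is beat (31−1)×2 + 1 = 61 overall.
Running totals: Dm7 ends at 5, C#sus4 ends at 10, C6 ends at 17, Fmaj7 ends at 19, Gdim ends at 23, Aadd9 ends at 28, E7 ends at 31, Bbm ends at 34, C#maj7 ends at 35, E ends at 39, F#m7 ends at 42, A7 ends at 47, Ab7 ends at 50, Ebdim ends at 54, E ends at 57, G7 ends at 62.
Beat 61 falls within G7.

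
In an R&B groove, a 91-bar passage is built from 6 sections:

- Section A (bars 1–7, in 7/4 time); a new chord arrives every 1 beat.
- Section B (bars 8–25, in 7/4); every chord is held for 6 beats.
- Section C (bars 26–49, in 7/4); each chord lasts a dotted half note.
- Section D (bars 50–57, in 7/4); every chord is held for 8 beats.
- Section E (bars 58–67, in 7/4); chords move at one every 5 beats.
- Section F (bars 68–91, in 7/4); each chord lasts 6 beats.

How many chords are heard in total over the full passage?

A has 49 beats and chords last 1 each, so 49 chords.
B has 126 beats and chords last 6 each, so 21 chords.
C has 168 beats and chords last 3 each, so 56 chords.
D has 56 beats and chords last 8 each, so 7 chords.
E has 70 beats and chords last 5 each, so 14 chords.
F has 168 beats and chords last 6 each, so 28 chords.
Total: 49 + 21 + 56 + 7 + 14 + 28 = 175.

175 chords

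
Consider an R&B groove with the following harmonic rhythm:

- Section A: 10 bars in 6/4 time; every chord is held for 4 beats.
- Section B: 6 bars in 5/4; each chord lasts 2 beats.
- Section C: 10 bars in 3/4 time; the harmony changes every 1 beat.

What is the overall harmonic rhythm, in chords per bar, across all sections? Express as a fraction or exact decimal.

A: 10 × 6 = 60 beats ÷ 4 = 15 chords.
B: 6 × 5 = 30 beats ÷ 2 = 15 chords.
C: 10 × 3 = 30 beats ÷ 1 = 30 chords.
Overall: 60 chords over 26 bars → 60/26 = 30/13 chords per bar.

30/13 chords per bar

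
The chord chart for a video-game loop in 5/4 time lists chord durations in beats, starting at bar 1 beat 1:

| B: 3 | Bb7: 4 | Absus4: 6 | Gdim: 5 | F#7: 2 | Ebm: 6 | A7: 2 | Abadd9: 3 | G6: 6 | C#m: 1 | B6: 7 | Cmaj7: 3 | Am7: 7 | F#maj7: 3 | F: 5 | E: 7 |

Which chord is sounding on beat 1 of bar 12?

Beat 1 of bar 12 is beat (12−1)×5 + 1 = 56 overall.
Running totals: B ends at 3, Bb7 ends at 7, Absus4 ends at 13, Gdim ends at 18, F#7 ends at 20, Ebm ends at 26, A7 ends at 28, Abadd9 ends at 31, G6 ends at 37, C#m ends at 38, B6 ends at 45, Cmaj7 ends at 48, Am7 ends at 55, F#maj7 ends at 58.
Beat 56 falls within F#maj7.

F#maj7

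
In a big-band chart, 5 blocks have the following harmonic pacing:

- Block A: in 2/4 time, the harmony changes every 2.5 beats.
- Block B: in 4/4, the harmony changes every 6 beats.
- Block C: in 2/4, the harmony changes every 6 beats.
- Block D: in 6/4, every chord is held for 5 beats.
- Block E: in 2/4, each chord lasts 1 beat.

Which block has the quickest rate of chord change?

Block E

A: each chord is 2.5 beats in 2/4, so 0.8 per bar.
B: each chord is 6 beats in 4/4, so 2/3 per bar.
C: each chord is 6 beats in 2/4, so 1/3 per bar.
D: each chord is 5 beats in 6/4, so 1.2 per bar.
E: each chord is 1 beat in 2/4, so 2 per bar.
Fastest is E at 2 chords/bar.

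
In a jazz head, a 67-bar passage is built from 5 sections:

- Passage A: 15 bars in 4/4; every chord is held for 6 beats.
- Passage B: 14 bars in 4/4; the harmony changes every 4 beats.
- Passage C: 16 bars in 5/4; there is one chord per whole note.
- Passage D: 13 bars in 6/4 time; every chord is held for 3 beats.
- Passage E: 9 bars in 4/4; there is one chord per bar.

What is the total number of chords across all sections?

A has 60 beats and chords last 6 each, so 10 chords.
B has 56 beats and chords last 4 each, so 14 chords.
C has 80 beats and chords last 4 each, so 20 chords.
D has 78 beats and chords last 3 each, so 26 chords.
E has 36 beats and chords last 4 each, so 9 chords.
Total: 10 + 14 + 20 + 26 + 9 = 79.

79 chords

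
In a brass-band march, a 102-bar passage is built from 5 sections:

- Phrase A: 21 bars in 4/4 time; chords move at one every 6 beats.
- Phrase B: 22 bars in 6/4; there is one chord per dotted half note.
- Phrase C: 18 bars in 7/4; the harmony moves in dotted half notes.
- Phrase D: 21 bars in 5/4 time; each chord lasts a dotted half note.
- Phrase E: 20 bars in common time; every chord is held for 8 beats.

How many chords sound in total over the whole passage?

A: 21·4 = 84 beats, 84/6 = 14 chords.
B: 22·6 = 132 beats, 132/3 = 44 chords.
C: 18·7 = 126 beats, 126/3 = 42 chords.
D: 21·5 = 105 beats, 105/3 = 35 chords.
E: 20·4 = 80 beats, 80/8 = 10 chords.
Total: 14 + 44 + 42 + 35 + 10 = 145.

145 chords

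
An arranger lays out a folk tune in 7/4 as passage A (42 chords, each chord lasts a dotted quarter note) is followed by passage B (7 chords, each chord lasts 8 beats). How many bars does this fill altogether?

17 bars

A: 42 × 1.5 = 63 beats = 9 bars.
B: 7 × 8 = 56 beats = 8 bars.
Total: 9 + 8 = 17 bars.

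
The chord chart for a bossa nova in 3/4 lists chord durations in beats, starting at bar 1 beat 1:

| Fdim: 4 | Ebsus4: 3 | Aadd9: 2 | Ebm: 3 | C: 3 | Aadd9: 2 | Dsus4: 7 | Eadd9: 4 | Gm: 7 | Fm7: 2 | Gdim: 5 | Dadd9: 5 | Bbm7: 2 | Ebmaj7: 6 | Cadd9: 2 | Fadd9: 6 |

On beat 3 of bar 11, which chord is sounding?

Beat 3 of bar 11 is beat (11−1)×3 + 3 = 33 overall.
Running totals: Fdim ends at 4, Ebsus4 ends at 7, Aadd9 ends at 9, Ebm ends at 12, C ends at 15, Aadd9 ends at 17, Dsus4 ends at 24, Eadd9 ends at 28, Gm ends at 35.
Beat 33 falls within Gm.

Gm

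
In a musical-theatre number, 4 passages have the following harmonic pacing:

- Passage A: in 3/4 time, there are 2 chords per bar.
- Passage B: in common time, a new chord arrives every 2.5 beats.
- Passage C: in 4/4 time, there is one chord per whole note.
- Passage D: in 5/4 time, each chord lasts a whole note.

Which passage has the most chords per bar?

Passage A

A: 3/1.5 = 2 chords/bar.
B: 4/2.5 = 1.6 chords/bar.
C: 4/4 = 1 chord/bar.
D: 5/4 = 1.25 chords/bar.
Fastest is A at 2 chords/bar.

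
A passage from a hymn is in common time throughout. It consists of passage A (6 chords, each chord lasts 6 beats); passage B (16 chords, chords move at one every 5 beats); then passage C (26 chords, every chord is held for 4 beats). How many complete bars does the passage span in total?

55 bars

A: 6 × 6 = 36 beats = 9 bars.
B: 16 × 5 = 80 beats = 20 bars.
C: 26 × 4 = 104 beats = 26 bars.
Total: 9 + 20 + 26 = 55 bars.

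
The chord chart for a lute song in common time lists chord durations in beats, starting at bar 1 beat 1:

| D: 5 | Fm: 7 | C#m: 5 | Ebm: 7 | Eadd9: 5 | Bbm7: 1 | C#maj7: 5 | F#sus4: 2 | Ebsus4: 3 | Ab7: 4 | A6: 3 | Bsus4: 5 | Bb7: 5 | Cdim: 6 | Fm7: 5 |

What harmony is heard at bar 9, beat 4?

F#sus4

Beat 4 of bar 9 is beat (9−1)×4 + 4 = 36 overall.
Running totals: D ends at 5, Fm ends at 12, C#m ends at 17, Ebm ends at 24, Eadd9 ends at 29, Bbm7 ends at 30, C#maj7 ends at 35, F#sus4 ends at 37.
Beat 36 falls within F#sus4.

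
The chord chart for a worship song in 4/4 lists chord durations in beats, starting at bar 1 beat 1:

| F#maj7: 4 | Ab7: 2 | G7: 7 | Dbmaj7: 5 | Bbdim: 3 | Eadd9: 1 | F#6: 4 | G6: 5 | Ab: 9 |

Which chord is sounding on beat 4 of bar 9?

Ab

Beat 4 of bar 9 is beat (9−1)×4 + 4 = 36 overall.
Running totals: F#maj7 ends at 4, Ab7 ends at 6, G7 ends at 13, Dbmaj7 ends at 18, Bbdim ends at 21, Eadd9 ends at 22, F#6 ends at 26, G6 ends at 31, Ab ends at 40.
Beat 36 falls within Ab.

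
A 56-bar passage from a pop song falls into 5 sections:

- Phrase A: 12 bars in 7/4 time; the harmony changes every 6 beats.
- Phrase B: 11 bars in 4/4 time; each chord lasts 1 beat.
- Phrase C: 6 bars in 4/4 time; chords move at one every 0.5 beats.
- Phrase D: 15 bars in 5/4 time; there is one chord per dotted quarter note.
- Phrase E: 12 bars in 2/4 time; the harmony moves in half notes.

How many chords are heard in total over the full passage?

168 chords

A: 12 bars × 7 beats = 84 beats; 6 beats/chord → 14 chords.
B: 11 bars × 4 beats = 44 beats; 1 beat/chord → 44 chords.
C: 6 bars × 4 beats = 24 beats; 0.5 beats/chord → 48 chords.
D: 15 bars × 5 beats = 75 beats; 1.5 beats/chord → 50 chords.
E: 12 bars × 2 beats = 24 beats; 2 beats/chord → 12 chords.
Total: 14 + 44 + 48 + 50 + 12 = 168.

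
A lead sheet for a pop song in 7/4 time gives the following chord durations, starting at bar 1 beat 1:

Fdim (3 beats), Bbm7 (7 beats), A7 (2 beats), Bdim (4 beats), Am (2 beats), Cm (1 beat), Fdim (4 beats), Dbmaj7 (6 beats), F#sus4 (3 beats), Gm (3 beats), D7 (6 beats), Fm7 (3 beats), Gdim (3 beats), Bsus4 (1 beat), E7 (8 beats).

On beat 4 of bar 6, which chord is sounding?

D7

Beat 4 of bar 6 is beat (6−1)×7 + 4 = 39 overall.
Running totals: Fdim ends at 3, Bbm7 ends at 10, A7 ends at 12, Bdim ends at 16, Am ends at 18, Cm ends at 19, Fdim ends at 23, Dbmaj7 ends at 29, F#sus4 ends at 32, Gm ends at 35, D7 ends at 41.
Beat 39 falls within D7.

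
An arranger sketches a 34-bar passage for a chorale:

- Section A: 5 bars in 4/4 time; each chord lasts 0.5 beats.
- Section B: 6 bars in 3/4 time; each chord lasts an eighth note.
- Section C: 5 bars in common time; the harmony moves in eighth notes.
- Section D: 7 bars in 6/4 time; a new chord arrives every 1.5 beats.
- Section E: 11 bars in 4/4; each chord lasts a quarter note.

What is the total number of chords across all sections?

A: 5 bars × 4 beats = 20 beats; 0.5 beats/chord → 40 chords.
B: 6 bars × 3 beats = 18 beats; 0.5 beats/chord → 36 chords.
C: 5 bars × 4 beats = 20 beats; 0.5 beats/chord → 40 chords.
D: 7 bars × 6 beats = 42 beats; 1.5 beats/chord → 28 chords.
E: 11 bars × 4 beats = 44 beats; 1 beat/chord → 44 chords.
Total: 40 + 36 + 40 + 28 + 44 = 188.

188 chords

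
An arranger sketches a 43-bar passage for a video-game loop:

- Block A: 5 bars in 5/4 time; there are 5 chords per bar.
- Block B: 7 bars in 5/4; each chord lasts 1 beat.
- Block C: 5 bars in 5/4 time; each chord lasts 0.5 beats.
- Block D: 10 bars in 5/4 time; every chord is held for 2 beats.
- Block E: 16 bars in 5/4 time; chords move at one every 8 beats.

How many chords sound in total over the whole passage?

A: 5 bars × 5 beats = 25 beats; 1 beat/chord → 25 chords.
B: 7 bars × 5 beats = 35 beats; 1 beat/chord → 35 chords.
C: 5 bars × 5 beats = 25 beats; 0.5 beats/chord → 50 chords.
D: 10 bars × 5 beats = 50 beats; 2 beats/chord → 25 chords.
E: 16 bars × 5 beats = 80 beats; 8 beats/chord → 10 chords.
Total: 25 + 35 + 50 + 25 + 10 = 145.

145 chords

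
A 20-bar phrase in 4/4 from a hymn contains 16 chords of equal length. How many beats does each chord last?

5 beats

20 bars × 4 beats/bar = 80 beats total.
80 beats ÷ 16 chords = 5 beats per chord.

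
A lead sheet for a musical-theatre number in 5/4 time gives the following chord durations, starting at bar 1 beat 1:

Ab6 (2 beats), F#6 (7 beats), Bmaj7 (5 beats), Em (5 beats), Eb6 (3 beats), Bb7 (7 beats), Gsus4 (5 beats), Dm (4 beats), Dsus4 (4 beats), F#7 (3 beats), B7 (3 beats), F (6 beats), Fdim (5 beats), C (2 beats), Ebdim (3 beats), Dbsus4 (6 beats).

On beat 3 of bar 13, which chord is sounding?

Beat 3 of bar 13 is beat (13−1)×5 + 3 = 63 overall.
Running totals: Ab6 ends at 2, F#6 ends at 9, Bmaj7 ends at 14, Em ends at 19, Eb6 ends at 22, Bb7 ends at 29, Gsus4 ends at 34, Dm ends at 38, Dsus4 ends at 42, F#7 ends at 45, B7 ends at 48, F ends at 54, Fdim ends at 59, C ends at 61, Ebdim ends at 64.
Beat 63 falls within Ebdim.

Ebdim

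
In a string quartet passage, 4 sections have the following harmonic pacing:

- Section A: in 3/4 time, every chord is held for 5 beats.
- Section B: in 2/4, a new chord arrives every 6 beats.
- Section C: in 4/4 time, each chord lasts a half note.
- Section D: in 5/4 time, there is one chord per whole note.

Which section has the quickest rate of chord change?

A: each chord is 5 beats in 3/4, so 0.6 per bar.
B: each chord is 6 beats in 2/4, so 1/3 per bar.
C: each chord is 2 beats in 4/4, so 2 per bar.
D: each chord is 4 beats in 5/4, so 1.25 per bar.
Fastest is C at 2 chords/bar.

Section C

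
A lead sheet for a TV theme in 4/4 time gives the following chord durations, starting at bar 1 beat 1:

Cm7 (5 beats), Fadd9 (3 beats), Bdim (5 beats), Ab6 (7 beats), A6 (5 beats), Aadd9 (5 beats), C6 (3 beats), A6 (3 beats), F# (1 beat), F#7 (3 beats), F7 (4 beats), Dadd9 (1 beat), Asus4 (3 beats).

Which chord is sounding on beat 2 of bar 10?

Beat 2 of bar 10 is beat (10−1)×4 + 2 = 38 overall.
Running totals: Cm7 ends at 5, Fadd9 ends at 8, Bdim ends at 13, Ab6 ends at 20, A6 ends at 25, Aadd9 ends at 30, C6 ends at 33, A6 ends at 36, F# ends at 37, F#7 ends at 40.
Beat 38 falls within F#7.

F#7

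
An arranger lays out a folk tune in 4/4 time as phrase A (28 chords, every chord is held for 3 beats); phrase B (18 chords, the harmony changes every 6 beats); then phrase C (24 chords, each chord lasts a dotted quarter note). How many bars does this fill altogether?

57 bars

A: 28 × 3 = 84 beats = 21 bars.
B: 18 × 6 = 108 beats = 27 bars.
C: 24 × 1.5 = 36 beats = 9 bars.
Total: 21 + 27 + 9 = 57 bars.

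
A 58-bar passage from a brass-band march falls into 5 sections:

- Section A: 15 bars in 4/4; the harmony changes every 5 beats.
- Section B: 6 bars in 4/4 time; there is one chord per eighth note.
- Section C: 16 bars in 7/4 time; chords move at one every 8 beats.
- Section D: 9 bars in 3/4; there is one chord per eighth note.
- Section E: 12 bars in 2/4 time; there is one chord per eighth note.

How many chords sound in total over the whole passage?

A: 15 bars × 4 beats = 60 beats; 5 beats/chord → 12 chords.
B: 6 bars × 4 beats = 24 beats; 0.5 beats/chord → 48 chords.
C: 16 bars × 7 beats = 112 beats; 8 beats/chord → 14 chords.
D: 9 bars × 3 beats = 27 beats; 0.5 beats/chord → 54 chords.
E: 12 bars × 2 beats = 24 beats; 0.5 beats/chord → 48 chords.
Total: 12 + 48 + 14 + 54 + 48 = 176.

176 chords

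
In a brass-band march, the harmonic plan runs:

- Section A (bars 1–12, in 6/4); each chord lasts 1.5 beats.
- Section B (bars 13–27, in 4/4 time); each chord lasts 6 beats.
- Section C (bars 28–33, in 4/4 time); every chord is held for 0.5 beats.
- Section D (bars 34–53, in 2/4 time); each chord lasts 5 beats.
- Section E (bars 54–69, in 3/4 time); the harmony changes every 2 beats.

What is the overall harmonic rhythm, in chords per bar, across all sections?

A: 12 bars of 6 beats is 72 beats; at 1.5 beats each that's 48 chords.
B: 15 bars of 4 beats is 60 beats; at 6 beats each that's 10 chords.
C: 6 bars of 4 beats is 24 beats; at 0.5 beats each that's 48 chords.
D: 20 bars of 2 beats is 40 beats; at 5 beats each that's 8 chords.
E: 16 bars of 3 beats is 48 beats; at 2 beats each that's 24 chords.
Overall: 138 chords over 69 bars → 138/69 = 2 chords per bar.

2 chords per bar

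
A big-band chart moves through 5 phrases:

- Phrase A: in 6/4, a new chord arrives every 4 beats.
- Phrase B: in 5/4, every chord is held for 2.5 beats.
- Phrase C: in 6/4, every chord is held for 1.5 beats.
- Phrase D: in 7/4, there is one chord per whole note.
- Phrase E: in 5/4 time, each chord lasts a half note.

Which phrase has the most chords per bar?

A: 6/4 = 1.5 chords/bar.
B: 5/2.5 = 2 chords/bar.
C: 6/1.5 = 4 chords/bar.
D: 7/4 = 1.75 chords/bar.
E: 5/2 = 2.5 chords/bar.
Fastest is C at 4 chords/bar.

Phrase C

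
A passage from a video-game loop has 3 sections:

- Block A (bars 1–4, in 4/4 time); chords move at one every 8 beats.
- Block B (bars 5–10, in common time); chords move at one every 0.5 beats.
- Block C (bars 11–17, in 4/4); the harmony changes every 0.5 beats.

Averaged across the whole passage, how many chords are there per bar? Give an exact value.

A: 4 × 4 = 16 beats ÷ 8 = 2 chords.
B: 6 × 4 = 24 beats ÷ 0.5 = 48 chords.
C: 7 × 4 = 28 beats ÷ 0.5 = 56 chords.
Overall: 106 chords over 17 bars → 106/17 = 106/17 chords per bar.

106/17 chords per bar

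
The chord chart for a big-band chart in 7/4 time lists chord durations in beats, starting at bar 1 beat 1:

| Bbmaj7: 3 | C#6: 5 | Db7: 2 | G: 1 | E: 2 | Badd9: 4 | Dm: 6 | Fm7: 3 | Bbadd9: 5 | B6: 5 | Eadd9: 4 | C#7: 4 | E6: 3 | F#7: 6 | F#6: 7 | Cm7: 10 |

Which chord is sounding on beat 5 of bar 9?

Beat 5 of bar 9 is beat (9−1)×7 + 5 = 61 overall.
Running totals: Bbmaj7 ends at 3, C#6 ends at 8, Db7 ends at 10, G ends at 11, E ends at 13, Badd9 ends at 17, Dm ends at 23, Fm7 ends at 26, Bbadd9 ends at 31, B6 ends at 36, Eadd9 ends at 40, C#7 ends at 44, E6 ends at 47, F#7 ends at 53, F#6 ends at 60, Cm7 ends at 70.
Beat 61 falls within Cm7.

Cm7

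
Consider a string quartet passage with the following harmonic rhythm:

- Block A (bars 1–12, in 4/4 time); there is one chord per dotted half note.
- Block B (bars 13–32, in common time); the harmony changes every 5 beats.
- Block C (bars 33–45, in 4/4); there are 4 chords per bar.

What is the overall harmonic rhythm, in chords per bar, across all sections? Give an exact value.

A: 12 × 4 = 48 beats ÷ 3 = 16 chords.
B: 20 × 4 = 80 beats ÷ 5 = 16 chords.
C: 13 × 4 = 52 beats ÷ 1 = 52 chords.
Overall: 84 chords over 45 bars → 84/45 = 28/15 chords per bar.

28/15 chords per bar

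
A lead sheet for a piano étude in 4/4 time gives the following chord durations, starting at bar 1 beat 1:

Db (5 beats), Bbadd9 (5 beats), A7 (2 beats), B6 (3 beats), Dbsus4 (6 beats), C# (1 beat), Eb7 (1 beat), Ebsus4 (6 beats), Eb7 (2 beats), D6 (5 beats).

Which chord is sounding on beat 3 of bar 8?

Eb7

Beat 3 of bar 8 is beat (8−1)×4 + 3 = 31 overall.
Running totals: Db ends at 5, Bbadd9 ends at 10, A7 ends at 12, B6 ends at 15, Dbsus4 ends at 21, C# ends at 22, Eb7 ends at 23, Ebsus4 ends at 29, Eb7 ends at 31.
Beat 31 falls within Eb7.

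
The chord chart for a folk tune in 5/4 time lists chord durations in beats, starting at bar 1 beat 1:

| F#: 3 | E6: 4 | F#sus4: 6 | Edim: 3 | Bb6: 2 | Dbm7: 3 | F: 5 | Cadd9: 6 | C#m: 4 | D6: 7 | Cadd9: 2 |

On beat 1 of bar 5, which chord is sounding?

Dbm7

Beat 1 of bar 5 is beat (5−1)×5 + 1 = 21 overall.
Running totals: F# ends at 3, E6 ends at 7, F#sus4 ends at 13, Edim ends at 16, Bb6 ends at 18, Dbm7 ends at 21.
Beat 21 falls within Dbm7.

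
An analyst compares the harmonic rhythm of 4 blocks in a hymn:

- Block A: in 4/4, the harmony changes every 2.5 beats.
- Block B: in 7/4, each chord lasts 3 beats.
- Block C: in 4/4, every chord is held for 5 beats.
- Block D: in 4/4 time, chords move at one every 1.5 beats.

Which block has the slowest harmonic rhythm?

Block C

A: 4/2.5 = 1.6 chords/bar.
B: 7/3 = 7/3 chords/bar.
C: 4/5 = 0.8 chords/bar.
D: 4/1.5 = 8/3 chords/bar.
Slowest is C at 0.8 chords/bar.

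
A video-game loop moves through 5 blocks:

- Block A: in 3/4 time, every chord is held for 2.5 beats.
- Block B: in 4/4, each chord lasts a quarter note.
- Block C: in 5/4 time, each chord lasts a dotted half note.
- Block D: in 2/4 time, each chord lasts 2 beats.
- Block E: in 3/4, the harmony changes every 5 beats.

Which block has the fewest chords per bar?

Block E

A: 3/2.5 = 1.2 chords/bar.
B: 4/1 = 4 chords/bar.
C: 5/3 = 5/3 chords/bar.
D: 2/2 = 1 chord/bar.
E: 3/5 = 0.6 chords/bar.
Slowest is E at 0.6 chords/bar.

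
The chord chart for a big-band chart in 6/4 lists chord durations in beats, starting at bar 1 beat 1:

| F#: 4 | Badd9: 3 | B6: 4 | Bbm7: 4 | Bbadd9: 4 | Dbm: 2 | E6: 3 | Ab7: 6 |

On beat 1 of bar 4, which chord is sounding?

Bbadd9

Beat 1 of bar 4 is beat (4−1)×6 + 1 = 19 overall.
Running totals: F# ends at 4, Badd9 ends at 7, B6 ends at 11, Bbm7 ends at 15, Bbadd9 ends at 19.
Beat 19 falls within Bbadd9.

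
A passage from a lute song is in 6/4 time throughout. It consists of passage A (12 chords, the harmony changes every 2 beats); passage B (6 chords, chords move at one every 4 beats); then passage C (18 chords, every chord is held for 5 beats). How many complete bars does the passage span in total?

A: 12 × 2 = 24 beats = 4 bars.
B: 6 × 4 = 24 beats = 4 bars.
C: 18 × 5 = 90 beats = 15 bars.
Total: 4 + 4 + 15 = 23 bars.

23 bars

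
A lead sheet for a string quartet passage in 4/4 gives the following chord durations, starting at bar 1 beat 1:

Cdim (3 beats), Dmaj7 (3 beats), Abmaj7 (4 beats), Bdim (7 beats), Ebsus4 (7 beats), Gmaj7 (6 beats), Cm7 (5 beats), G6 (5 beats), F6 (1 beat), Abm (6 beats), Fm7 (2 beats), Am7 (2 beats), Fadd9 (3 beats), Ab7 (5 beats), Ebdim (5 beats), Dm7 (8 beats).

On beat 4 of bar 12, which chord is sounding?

Beat 4 of bar 12 is beat (12−1)×4 + 4 = 48 overall.
Running totals: Cdim ends at 3, Dmaj7 ends at 6, Abmaj7 ends at 10, Bdim ends at 17, Ebsus4 ends at 24, Gmaj7 ends at 30, Cm7 ends at 35, G6 ends at 40, F6 ends at 41, Abm ends at 47, Fm7 ends at 49.
Beat 48 falls within Fm7.

Fm7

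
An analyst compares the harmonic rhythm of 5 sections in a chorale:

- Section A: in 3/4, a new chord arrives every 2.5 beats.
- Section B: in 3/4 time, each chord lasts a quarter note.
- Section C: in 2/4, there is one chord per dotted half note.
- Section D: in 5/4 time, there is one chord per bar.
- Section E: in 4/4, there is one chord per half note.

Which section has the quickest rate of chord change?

Section B

A: 3/2.5 = 1.2 chords/bar.
B: 3/1 = 3 chords/bar.
C: 2/3 = 2/3 chords/bar.
D: 5/5 = 1 chord/bar.
E: 4/2 = 2 chords/bar.
Fastest is B at 3 chords/bar.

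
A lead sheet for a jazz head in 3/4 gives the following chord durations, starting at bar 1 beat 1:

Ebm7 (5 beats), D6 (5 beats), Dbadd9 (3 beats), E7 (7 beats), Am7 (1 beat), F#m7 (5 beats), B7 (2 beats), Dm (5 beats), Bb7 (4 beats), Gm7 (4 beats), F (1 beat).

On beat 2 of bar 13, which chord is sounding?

Gm7

Beat 2 of bar 13 is beat (13−1)×3 + 2 = 38 overall.
Running totals: Ebm7 ends at 5, D6 ends at 10, Dbadd9 ends at 13, E7 ends at 20, Am7 ends at 21, F#m7 ends at 26, B7 ends at 28, Dm ends at 33, Bb7 ends at 37, Gm7 ends at 41.
Beat 38 falls within Gm7.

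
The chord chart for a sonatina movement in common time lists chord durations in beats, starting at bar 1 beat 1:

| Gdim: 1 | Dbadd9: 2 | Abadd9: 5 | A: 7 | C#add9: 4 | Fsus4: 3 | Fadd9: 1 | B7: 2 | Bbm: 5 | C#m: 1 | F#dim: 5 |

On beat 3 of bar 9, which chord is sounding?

Beat 3 of bar 9 is beat (9−1)×4 + 3 = 35 overall.
Running totals: Gdim ends at 1, Dbadd9 ends at 3, Abadd9 ends at 8, A ends at 15, C#add9 ends at 19, Fsus4 ends at 22, Fadd9 ends at 23, B7 ends at 25, Bbm ends at 30, C#m ends at 31, F#dim ends at 36.
Beat 35 falls within F#dim.

F#dim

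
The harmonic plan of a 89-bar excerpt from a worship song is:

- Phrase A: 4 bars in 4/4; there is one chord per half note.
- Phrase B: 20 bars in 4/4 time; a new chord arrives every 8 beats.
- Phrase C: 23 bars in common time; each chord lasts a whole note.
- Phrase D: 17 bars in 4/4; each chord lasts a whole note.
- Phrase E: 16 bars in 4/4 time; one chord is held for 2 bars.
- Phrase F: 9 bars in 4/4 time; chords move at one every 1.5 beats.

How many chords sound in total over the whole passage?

90 chords

A has 16 beats and chords last 2 each, so 8 chords.
B has 80 beats and chords last 8 each, so 10 chords.
C has 92 beats and chords last 4 each, so 23 chords.
D has 68 beats and chords last 4 each, so 17 chords.
E has 64 beats and chords last 8 each, so 8 chords.
F has 36 beats and chords last 1.5 each, so 24 chords.
Total: 8 + 10 + 23 + 17 + 8 + 24 = 90.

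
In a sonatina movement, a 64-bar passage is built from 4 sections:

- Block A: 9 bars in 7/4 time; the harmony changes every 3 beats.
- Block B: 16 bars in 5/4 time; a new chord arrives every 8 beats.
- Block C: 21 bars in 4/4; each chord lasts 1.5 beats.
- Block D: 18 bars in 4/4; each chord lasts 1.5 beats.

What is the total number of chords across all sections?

135 chords

A has 63 beats and chords last 3 each, so 21 chords.
B has 80 beats and chords last 8 each, so 10 chords.
C has 84 beats and chords last 1.5 each, so 56 chords.
D has 72 beats and chords last 1.5 each, so 48 chords.
Total: 21 + 10 + 56 + 48 = 135.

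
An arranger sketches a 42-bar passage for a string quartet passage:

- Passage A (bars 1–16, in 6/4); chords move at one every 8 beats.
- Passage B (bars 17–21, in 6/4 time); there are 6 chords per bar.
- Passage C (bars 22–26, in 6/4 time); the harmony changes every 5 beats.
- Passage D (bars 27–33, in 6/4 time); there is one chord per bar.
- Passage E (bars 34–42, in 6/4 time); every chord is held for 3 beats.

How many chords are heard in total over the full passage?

73 chords

A: 16·6 = 96 beats, 96/8 = 12 chords.
B: 5·6 = 30 beats, 30/1 = 30 chords.
C: 5·6 = 30 beats, 30/5 = 6 chords.
D: 7·6 = 42 beats, 42/6 = 7 chords.
E: 9·6 = 54 beats, 54/3 = 18 chords.
Total: 12 + 30 + 6 + 7 + 18 = 73.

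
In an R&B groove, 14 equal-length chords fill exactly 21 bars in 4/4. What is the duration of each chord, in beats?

6 beats

21 bars × 4 beats/bar = 84 beats total.
84 beats ÷ 14 chords = 6 beats per chord.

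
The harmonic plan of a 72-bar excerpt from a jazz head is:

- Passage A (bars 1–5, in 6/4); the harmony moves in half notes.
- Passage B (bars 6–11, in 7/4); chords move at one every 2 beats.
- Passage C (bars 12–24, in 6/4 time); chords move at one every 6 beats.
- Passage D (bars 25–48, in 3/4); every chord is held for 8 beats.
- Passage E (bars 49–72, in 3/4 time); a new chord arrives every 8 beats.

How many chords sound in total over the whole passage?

A: 5 bars × 6 beats = 30 beats; 2 beats/chord → 15 chords.
B: 6 bars × 7 beats = 42 beats; 2 beats/chord → 21 chords.
C: 13 bars × 6 beats = 78 beats; 6 beats/chord → 13 chords.
D: 24 bars × 3 beats = 72 beats; 8 beats/chord → 9 chords.
E: 24 bars × 3 beats = 72 beats; 8 beats/chord → 9 chords.
Total: 15 + 21 + 13 + 9 + 9 = 67.

67 chords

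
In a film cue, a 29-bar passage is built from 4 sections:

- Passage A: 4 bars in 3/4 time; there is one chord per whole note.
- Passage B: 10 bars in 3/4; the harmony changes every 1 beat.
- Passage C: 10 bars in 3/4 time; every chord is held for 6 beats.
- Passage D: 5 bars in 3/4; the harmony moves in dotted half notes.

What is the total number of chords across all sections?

43 chords

A: 4 bars × 3 beats = 12 beats; 4 beats/chord → 3 chords.
B: 10 bars × 3 beats = 30 beats; 1 beat/chord → 30 chords.
C: 10 bars × 3 beats = 30 beats; 6 beats/chord → 5 chords.
D: 5 bars × 3 beats = 15 beats; 3 beats/chord → 5 chords.
Total: 3 + 30 + 5 + 5 = 43.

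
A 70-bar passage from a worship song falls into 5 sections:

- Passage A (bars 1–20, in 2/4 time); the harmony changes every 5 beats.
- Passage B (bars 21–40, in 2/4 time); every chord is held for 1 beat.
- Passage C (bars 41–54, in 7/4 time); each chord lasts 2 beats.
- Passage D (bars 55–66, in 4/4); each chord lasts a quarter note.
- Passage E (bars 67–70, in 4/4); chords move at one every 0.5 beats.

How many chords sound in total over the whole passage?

A: 20·2 = 40 beats, 40/5 = 8 chords.
B: 20·2 = 40 beats, 40/1 = 40 chords.
C: 14·7 = 98 beats, 98/2 = 49 chords.
D: 12·4 = 48 beats, 48/1 = 48 chords.
E: 4·4 = 16 beats, 16/0.5 = 32 chords.
Total: 8 + 40 + 49 + 48 + 32 = 177.

177 chords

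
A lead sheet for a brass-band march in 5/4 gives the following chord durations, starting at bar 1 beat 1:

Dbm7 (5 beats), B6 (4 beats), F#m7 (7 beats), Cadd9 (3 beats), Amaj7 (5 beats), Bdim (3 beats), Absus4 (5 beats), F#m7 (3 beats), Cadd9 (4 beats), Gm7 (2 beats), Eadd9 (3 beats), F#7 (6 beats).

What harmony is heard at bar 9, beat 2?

Eadd9

Beat 2 of bar 9 is beat (9−1)×5 + 2 = 42 overall.
Running totals: Dbm7 ends at 5, B6 ends at 9, F#m7 ends at 16, Cadd9 ends at 19, Amaj7 ends at 24, Bdim ends at 27, Absus4 ends at 32, F#m7 ends at 35, Cadd9 ends at 39, Gm7 ends at 41, Eadd9 ends at 44.
Beat 42 falls within Eadd9.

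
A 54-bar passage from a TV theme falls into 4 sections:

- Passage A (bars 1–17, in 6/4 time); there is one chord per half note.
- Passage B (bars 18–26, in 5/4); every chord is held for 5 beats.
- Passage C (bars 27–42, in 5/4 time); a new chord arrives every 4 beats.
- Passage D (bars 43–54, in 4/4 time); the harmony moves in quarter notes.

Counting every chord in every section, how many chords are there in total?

128 chords

A: 17·6 = 102 beats, 102/2 = 51 chords.
B: 9·5 = 45 beats, 45/5 = 9 chords.
C: 16·5 = 80 beats, 80/4 = 20 chords.
D: 12·4 = 48 beats, 48/1 = 48 chords.
Total: 51 + 9 + 20 + 48 = 128.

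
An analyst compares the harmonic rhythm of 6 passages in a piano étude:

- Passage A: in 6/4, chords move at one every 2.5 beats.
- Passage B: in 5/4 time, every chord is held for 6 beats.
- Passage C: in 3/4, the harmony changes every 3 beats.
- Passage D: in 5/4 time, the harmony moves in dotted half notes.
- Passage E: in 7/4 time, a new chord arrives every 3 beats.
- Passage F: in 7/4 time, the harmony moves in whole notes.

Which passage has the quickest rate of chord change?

A: 6 beats/bar ÷ 2.5 beats/chord = 2.4 chords/bar.
B: 5 beats/bar ÷ 6 beats/chord = 5/6 chords/bar.
C: 3 beats/bar ÷ 3 beats/chord = 1 chord/bar.
D: 5 beats/bar ÷ 3 beats/chord = 5/3 chords/bar.
E: 7 beats/bar ÷ 3 beats/chord = 7/3 chords/bar.
F: 7 beats/bar ÷ 4 beats/chord = 1.75 chords/bar.
Fastest is A at 2.4 chords/bar.

Passage A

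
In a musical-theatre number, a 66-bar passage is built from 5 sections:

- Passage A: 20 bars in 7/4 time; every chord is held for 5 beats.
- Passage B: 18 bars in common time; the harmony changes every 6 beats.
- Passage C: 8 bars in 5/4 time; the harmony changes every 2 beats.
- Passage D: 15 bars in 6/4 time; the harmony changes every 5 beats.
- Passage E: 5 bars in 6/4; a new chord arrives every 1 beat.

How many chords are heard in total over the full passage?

A: 20·7 = 140 beats, 140/5 = 28 chords.
B: 18·4 = 72 beats, 72/6 = 12 chords.
C: 8·5 = 40 beats, 40/2 = 20 chords.
D: 15·6 = 90 beats, 90/5 = 18 chords.
E: 5·6 = 30 beats, 30/1 = 30 chords.
Total: 28 + 12 + 20 + 18 + 30 = 108.

108 chords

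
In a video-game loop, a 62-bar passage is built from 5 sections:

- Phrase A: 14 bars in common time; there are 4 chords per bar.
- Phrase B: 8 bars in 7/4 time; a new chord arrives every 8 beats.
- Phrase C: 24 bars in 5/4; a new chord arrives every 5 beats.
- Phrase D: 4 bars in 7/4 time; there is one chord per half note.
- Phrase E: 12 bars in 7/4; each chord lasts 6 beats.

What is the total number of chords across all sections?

A has 56 beats and chords last 1 each, so 56 chords.
B has 56 beats and chords last 8 each, so 7 chords.
C has 120 beats and chords last 5 each, so 24 chords.
D has 28 beats and chords last 2 each, so 14 chords.
E has 84 beats and chords last 6 each, so 14 chords.
Total: 56 + 7 + 24 + 14 + 14 = 115.

115 chords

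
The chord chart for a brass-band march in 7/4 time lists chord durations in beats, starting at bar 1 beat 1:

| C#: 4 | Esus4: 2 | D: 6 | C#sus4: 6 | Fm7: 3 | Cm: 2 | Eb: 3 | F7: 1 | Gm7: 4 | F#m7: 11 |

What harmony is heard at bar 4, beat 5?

Eb

Beat 5 of bar 4 is beat (4−1)×7 + 5 = 26 overall.
Running totals: C# ends at 4, Esus4 ends at 6, D ends at 12, C#sus4 ends at 18, Fm7 ends at 21, Cm ends at 23, Eb ends at 26.
Beat 26 falls within Eb.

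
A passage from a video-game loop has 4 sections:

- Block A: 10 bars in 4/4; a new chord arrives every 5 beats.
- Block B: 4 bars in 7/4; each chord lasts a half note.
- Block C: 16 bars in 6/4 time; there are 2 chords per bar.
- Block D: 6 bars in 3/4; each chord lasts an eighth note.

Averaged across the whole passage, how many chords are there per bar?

A: 10 × 4 = 40 beats ÷ 5 = 8 chords.
B: 4 × 7 = 28 beats ÷ 2 = 14 chords.
C: 16 × 6 = 96 beats ÷ 3 = 32 chords.
D: 6 × 3 = 18 beats ÷ 0.5 = 36 chords.
Overall: 90 chords over 36 bars → 90/36 = 2.5 chords per bar.

2.5 chords per bar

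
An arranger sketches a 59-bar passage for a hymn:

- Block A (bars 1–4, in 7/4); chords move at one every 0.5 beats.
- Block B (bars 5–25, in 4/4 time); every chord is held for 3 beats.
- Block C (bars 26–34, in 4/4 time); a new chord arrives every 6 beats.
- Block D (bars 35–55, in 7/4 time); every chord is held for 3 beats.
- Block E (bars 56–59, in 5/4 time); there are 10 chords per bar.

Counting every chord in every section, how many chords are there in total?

A: 4 bars × 7 beats = 28 beats; 0.5 beats/chord → 56 chords.
B: 21 bars × 4 beats = 84 beats; 3 beats/chord → 28 chords.
C: 9 bars × 4 beats = 36 beats; 6 beats/chord → 6 chords.
D: 21 bars × 7 beats = 147 beats; 3 beats/chord → 49 chords.
E: 4 bars × 5 beats = 20 beats; 0.5 beats/chord → 40 chords.
Total: 56 + 28 + 6 + 49 + 40 = 179.

179 chords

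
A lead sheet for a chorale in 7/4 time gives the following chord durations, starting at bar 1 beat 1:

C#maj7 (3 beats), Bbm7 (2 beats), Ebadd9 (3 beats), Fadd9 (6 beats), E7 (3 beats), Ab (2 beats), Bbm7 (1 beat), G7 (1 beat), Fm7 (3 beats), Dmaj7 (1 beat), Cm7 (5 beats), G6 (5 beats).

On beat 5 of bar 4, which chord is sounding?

Beat 5 of bar 4 is beat (4−1)×7 + 5 = 26 overall.
Running totals: C#maj7 ends at 3, Bbm7 ends at 5, Ebadd9 ends at 8, Fadd9 ends at 14, E7 ends at 17, Ab ends at 19, Bbm7 ends at 20, G7 ends at 21, Fm7 ends at 24, Dmaj7 ends at 25, Cm7 ends at 30.
Beat 26 falls within Cm7.

Cm7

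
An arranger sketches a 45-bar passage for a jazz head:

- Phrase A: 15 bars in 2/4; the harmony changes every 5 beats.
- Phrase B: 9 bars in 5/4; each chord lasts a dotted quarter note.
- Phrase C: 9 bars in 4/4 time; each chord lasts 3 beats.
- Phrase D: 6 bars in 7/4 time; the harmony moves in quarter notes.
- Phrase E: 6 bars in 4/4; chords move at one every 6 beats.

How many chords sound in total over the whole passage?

94 chords

A has 30 beats and chords last 5 each, so 6 chords.
B has 45 beats and chords last 1.5 each, so 30 chords.
C has 36 beats and chords last 3 each, so 12 chords.
D has 42 beats and chords last 1 each, so 42 chords.
E has 24 beats and chords last 6 each, so 4 chords.
Total: 6 + 30 + 12 + 42 + 4 = 94.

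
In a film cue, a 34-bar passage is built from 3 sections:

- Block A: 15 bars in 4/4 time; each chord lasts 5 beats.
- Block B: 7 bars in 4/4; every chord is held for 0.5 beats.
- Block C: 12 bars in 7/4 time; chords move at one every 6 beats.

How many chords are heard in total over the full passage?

A has 60 beats and chords last 5 each, so 12 chords.
B has 28 beats and chords last 0.5 each, so 56 chords.
C has 84 beats and chords last 6 each, so 14 chords.
Total: 12 + 56 + 14 = 82.

82 chords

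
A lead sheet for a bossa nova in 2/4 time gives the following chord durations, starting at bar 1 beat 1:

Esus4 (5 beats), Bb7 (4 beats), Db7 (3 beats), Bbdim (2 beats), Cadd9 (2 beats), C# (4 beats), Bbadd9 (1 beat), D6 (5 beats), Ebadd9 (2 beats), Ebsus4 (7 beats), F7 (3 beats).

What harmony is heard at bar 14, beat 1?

Beat 1 of bar 14 is beat (14−1)×2 + 1 = 27 overall.
Running totals: Esus4 ends at 5, Bb7 ends at 9, Db7 ends at 12, Bbdim ends at 14, Cadd9 ends at 16, C# ends at 20, Bbadd9 ends at 21, D6 ends at 26, Ebadd9 ends at 28.
Beat 27 falls within Ebadd9.

Ebadd9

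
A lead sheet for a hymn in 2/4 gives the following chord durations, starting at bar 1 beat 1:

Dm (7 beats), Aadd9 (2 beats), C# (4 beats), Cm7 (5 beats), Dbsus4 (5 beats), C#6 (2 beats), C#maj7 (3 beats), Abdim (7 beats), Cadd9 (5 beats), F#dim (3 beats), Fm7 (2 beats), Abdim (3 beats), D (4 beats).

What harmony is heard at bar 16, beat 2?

Abdim

Beat 2 of bar 16 is beat (16−1)×2 + 2 = 32 overall.
Running totals: Dm ends at 7, Aadd9 ends at 9, C# ends at 13, Cm7 ends at 18, Dbsus4 ends at 23, C#6 ends at 25, C#maj7 ends at 28, Abdim ends at 35.
Beat 32 falls within Abdim.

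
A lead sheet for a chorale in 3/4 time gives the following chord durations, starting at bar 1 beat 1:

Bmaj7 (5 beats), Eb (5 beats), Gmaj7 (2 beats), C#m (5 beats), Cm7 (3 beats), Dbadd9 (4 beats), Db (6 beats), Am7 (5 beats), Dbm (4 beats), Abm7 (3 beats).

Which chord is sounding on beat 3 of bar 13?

Dbm

Beat 3 of bar 13 is beat (13−1)×3 + 3 = 39 overall.
Running totals: Bmaj7 ends at 5, Eb ends at 10, Gmaj7 ends at 12, C#m ends at 17, Cm7 ends at 20, Dbadd9 ends at 24, Db ends at 30, Am7 ends at 35, Dbm ends at 39.
Beat 39 falls within Dbm.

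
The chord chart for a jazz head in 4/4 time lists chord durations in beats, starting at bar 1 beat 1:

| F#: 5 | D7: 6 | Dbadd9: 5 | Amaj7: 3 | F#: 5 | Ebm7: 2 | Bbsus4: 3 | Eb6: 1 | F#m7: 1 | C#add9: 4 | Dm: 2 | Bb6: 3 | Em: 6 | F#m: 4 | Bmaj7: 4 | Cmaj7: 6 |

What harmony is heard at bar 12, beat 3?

Beat 3 of bar 12 is beat (12−1)×4 + 3 = 47 overall.
Running totals: F# ends at 5, D7 ends at 11, Dbadd9 ends at 16, Amaj7 ends at 19, F# ends at 24, Ebm7 ends at 26, Bbsus4 ends at 29, Eb6 ends at 30, F#m7 ends at 31, C#add9 ends at 35, Dm ends at 37, Bb6 ends at 40, Em ends at 46, F#m ends at 50.
Beat 47 falls within F#m.

F#m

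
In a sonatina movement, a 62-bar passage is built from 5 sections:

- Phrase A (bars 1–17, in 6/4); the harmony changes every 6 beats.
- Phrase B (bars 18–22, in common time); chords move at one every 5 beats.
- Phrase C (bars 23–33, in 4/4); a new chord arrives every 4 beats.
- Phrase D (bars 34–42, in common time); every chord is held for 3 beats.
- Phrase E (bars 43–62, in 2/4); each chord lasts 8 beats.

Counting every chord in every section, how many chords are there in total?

A has 102 beats and chords last 6 each, so 17 chords.
B has 20 beats and chords last 5 each, so 4 chords.
C has 44 beats and chords last 4 each, so 11 chords.
D has 36 beats and chords last 3 each, so 12 chords.
E has 40 beats and chords last 8 each, so 5 chords.
Total: 17 + 4 + 11 + 12 + 5 = 49.

49 chords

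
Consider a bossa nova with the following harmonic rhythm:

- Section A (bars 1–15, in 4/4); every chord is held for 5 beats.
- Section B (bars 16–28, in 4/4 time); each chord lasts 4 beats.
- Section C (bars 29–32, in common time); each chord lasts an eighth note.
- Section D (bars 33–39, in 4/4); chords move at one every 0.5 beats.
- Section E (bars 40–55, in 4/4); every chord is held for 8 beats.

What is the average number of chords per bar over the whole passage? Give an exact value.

2.2 chords per bar

A: 15 × 4 = 60 beats ÷ 5 = 12 chords.
B: 13 × 4 = 52 beats ÷ 4 = 13 chords.
C: 4 × 4 = 16 beats ÷ 0.5 = 32 chords.
D: 7 × 4 = 28 beats ÷ 0.5 = 56 chords.
E: 16 × 4 = 64 beats ÷ 8 = 8 chords.
Overall: 121 chords over 55 bars → 121/55 = 2.2 chords per bar.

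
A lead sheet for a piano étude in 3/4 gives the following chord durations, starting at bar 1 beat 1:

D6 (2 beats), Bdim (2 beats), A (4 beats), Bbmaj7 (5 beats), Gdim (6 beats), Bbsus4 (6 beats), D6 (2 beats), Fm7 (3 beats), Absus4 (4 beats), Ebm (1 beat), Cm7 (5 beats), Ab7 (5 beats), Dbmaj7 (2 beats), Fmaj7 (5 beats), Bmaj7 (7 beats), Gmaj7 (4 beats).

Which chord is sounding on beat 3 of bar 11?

Beat 3 of bar 11 is beat (11−1)×3 + 3 = 33 overall.
Running totals: D6 ends at 2, Bdim ends at 4, A ends at 8, Bbmaj7 ends at 13, Gdim ends at 19, Bbsus4 ends at 25, D6 ends at 27, Fm7 ends at 30, Absus4 ends at 34.
Beat 33 falls within Absus4.

Absus4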